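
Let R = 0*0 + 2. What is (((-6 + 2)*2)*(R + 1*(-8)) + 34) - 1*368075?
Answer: -367993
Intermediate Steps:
R = 2 (R = 0 + 2 = 2)
(((-6 + 2)*2)*(R + 1*(-8)) + 34) - 1*368075 = (((-6 + 2)*2)*(2 + 1*(-8)) + 34) - 1*368075 = ((-4*2)*(2 - 8) + 34) - 368075 = (-8*(-6) + 34) - 368075 = (48 + 34) - 368075 = 82 - 368075 = -367993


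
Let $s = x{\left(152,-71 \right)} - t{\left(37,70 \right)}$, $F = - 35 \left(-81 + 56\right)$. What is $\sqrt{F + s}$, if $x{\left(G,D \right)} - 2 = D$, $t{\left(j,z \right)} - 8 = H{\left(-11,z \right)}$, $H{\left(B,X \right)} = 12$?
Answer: $\sqrt{786} \approx 28.036$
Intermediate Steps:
$t{\left(j,z \right)} = 20$ ($t{\left(j,z \right)} = 8 + 12 = 20$)
$x{\left(G,D \right)} = 2 + D$
$F = 875$ ($F = \left(-35\right) \left(-25\right) = 875$)
$s = -89$ ($s = \left(2 - 71\right) - 20 = -69 - 20 = -89$)
$\sqrt{F + s} = \sqrt{875 - 89} = \sqrt{786}$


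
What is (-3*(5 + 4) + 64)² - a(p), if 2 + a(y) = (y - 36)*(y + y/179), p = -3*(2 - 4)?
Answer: 277809/179 ≈ 1552.0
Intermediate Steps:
p = 6 (p = -3*(-2) = 6)
a(y) = -2 + 180*y*(-36 + y)/179 (a(y) = -2 + (y - 36)*(y + y/179) = -2 + (-36 + y)*(y + y*(1/179)) = -2 + (-36 + y)*(y + y/179) = -2 + (-36 + y)*(180*y/179) = -2 + 180*y*(-36 + y)/179)
(-3*(5 + 4) + 64)² - a(p) = (-3*(5 + 4) + 64)² - (-2 - 6480/179*6 + (180/179)*6²) = (-3*9 + 64)² - (-2 - 38880/179 + (180/179)*36) = (-27 + 64)² - (-2 - 38880/179 + 6480/179) = 37² - 1*(-32758/179) = 1369 + 32758/179 = 277809/179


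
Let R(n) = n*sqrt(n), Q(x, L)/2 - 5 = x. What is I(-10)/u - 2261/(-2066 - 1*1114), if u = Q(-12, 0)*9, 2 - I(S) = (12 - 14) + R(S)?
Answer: 45361/66780 - 5*I*sqrt(10)/63 ≈ 0.67926 - 0.25097*I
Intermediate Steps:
Q(x, L) = 10 + 2*x
R(n) = n**(3/2)
I(S) = 4 - S**(3/2) (I(S) = 2 - ((12 - 14) + S**(3/2)) = 2 - (-2 + S**(3/2)) = 2 + (2 - S**(3/2)) = 4 - S**(3/2))
u = -126 (u = (10 + 2*(-12))*9 = (10 - 24)*9 = -14*9 = -126)
I(-10)/u - 2261/(-2066 - 1*1114) = (4 - (-10)**(3/2))/(-126) - 2261/(-2066 - 1*1114) = (4 - (-10)*I*sqrt(10))*(-1/126) - 2261/(-2066 - 1114) = (4 + 10*I*sqrt(10))*(-1/126) - 2261/(-3180) = (-2/63 - 5*I*sqrt(10)/63) - 2261*(-1/3180) = (-2/63 - 5*I*sqrt(10)/63) + 2261/3180 = 45361/66780 - 5*I*sqrt(10)/63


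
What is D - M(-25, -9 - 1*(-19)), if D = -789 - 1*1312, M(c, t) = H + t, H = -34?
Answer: -2077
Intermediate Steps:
M(c, t) = -34 + t
D = -2101 (D = -789 - 1312 = -2101)
D - M(-25, -9 - 1*(-19)) = -2101 - (-34 + (-9 - 1*(-19))) = -2101 - (-34 + (-9 + 19)) = -2101 - (-34 + 10) = -2101 - 1*(-24) = -2101 + 24 = -2077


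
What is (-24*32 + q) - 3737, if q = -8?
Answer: -4513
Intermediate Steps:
(-24*32 + q) - 3737 = (-24*32 - 8) - 3737 = (-768 - 8) - 3737 = -776 - 3737 = -4513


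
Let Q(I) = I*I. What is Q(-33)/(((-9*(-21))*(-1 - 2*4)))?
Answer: -121/189 ≈ -0.64021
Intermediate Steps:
Q(I) = I²
Q(-33)/(((-9*(-21))*(-1 - 2*4))) = (-33)²/(((-9*(-21))*(-1 - 2*4))) = 1089/((189*(-1 - 8))) = 1089/((189*(-9))) = 1089/(-1701) = 1089*(-1/1701) = -121/189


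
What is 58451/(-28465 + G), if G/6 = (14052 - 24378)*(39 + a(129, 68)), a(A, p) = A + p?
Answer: -58451/14650081 ≈ -0.0039898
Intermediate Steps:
G = -14621616 (G = 6*((14052 - 24378)*(39 + (129 + 68))) = 6*(-10326*(39 + 197)) = 6*(-10326*236) = 6*(-2436936) = -14621616)
58451/(-28465 + G) = 58451/(-28465 - 14621616) = 58451/(-14650081) = 58451*(-1/14650081) = -58451/14650081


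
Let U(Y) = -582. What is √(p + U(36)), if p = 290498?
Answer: 22*√599 ≈ 538.44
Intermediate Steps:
√(p + U(36)) = √(290498 - 582) = √289916 = 22*√599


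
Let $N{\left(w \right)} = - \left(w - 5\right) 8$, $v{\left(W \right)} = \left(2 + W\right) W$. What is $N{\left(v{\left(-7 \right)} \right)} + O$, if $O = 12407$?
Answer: $12167$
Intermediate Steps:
$v{\left(W \right)} = W \left(2 + W\right)$
$N{\left(w \right)} = 40 - 8 w$ ($N{\left(w \right)} = - \left(-5 + w\right) 8 = - (-40 + 8 w) = 40 - 8 w$)
$N{\left(v{\left(-7 \right)} \right)} + O = \left(40 - 8 \left(- 7 \left(2 - 7\right)\right)\right) + 12407 = \left(40 - 8 \left(\left(-7\right) \left(-5\right)\right)\right) + 12407 = \left(40 - 280\right) + 12407 = -240 + 12407 = 12167$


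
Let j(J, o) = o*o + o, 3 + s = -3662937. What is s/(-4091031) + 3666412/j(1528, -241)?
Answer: 422535266677/6572923140 ≈ 64.284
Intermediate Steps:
s = -3662940 (s = -3 - 3662937 = -3662940)
j(J, o) = o + o² (j(J, o) = o² + o = o + o²)
s/(-4091031) + 3666412/j(1528, -241) = -3662940/(-4091031) + 3666412/((-241*(1 - 241))) = -3662940*(-1/4091031) + 3666412/((-241*(-240))) = 1220980/1363677 + 3666412/57840 = 1220980/1363677 + 3666412*(1/57840) = 1220980/1363677 + 916603/14460 = 422535266677/6572923140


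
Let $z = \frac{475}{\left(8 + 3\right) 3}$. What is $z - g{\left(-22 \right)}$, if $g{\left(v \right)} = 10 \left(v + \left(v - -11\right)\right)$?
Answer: $\frac{11365}{33} \approx 344.39$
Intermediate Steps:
$g{\left(v \right)} = 110 + 20 v$ ($g{\left(v \right)} = 10 \left(v + \left(v + 11\right)\right) = 10 \left(v + \left(11 + v\right)\right) = 10 \left(11 + 2 v\right) = 110 + 20 v$)
$z = \frac{475}{33}$ ($z = \frac{475}{11 \cdot 3} = \frac{475}{33} \approx 14.394$)
$z - g{\left(-22 \right)} = \frac{475}{33} - \left(110 + 20 \left(-22\right)\right) = \frac{475}{33} - \left(110 - 440\right) = \frac{475}{33} - -330 = \frac{475}{33} + 330 = \frac{11365}{33}$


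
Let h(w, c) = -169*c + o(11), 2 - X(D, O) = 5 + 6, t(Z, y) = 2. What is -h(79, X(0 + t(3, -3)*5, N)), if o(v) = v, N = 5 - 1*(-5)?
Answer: -1532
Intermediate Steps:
N = 10 (N = 5 + 5 = 10)
X(D, O) = -9 (X(D, O) = 2 - (5 + 6) = 2 - 1*11 = 2 - 11 = -9)
h(w, c) = 11 - 169*c (h(w, c) = -169*c + 11 = 11 - 169*c)
-h(79, X(0 + t(3, -3)*5, N)) = -(11 - 169*(-9)) = -(11 + 1521) = -1*1532 = -1532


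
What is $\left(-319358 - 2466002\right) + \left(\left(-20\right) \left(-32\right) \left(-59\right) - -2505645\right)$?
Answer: $-317475$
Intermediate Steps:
$\left(-319358 - 2466002\right) + \left(\left(-20\right) \left(-32\right) \left(-59\right) - -2505645\right) = -2785360 + \left(640 \left(-59\right) + 2505645\right) = -2785360 + \left(-37760 + 2505645\right) = -2785360 + 2467885 = -317475$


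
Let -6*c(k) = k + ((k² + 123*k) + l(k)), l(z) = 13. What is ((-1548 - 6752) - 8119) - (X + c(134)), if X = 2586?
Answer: -79445/6 ≈ -13241.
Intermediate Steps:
c(k) = -13/6 - 62*k/3 - k²/6 (c(k) = -(k + ((k² + 123*k) + 13))/6 = -(k + (13 + k² + 123*k))/6 = -(13 + k² + 124*k)/6 = -13/6 - 62*k/3 - k²/6)
((-1548 - 6752) - 8119) - (X + c(134)) = ((-1548 - 6752) - 8119) - (2586 + (-13/6 - 62/3*134 - ⅙*134²)) = (-8300 - 8119) - (2586 + (-13/6 - 8308/3 - ⅙*17956)) = -16419 - (2586 + (-13/6 - 8308/3 - 8978/3)) = -16419 - (2586 - 34585/6) = -16419 - 1*(-19069/6) = -16419 + 19069/6 = -79445/6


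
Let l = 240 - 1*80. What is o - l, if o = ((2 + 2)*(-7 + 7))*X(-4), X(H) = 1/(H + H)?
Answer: -160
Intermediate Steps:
X(H) = 1/(2*H)
l = 160 (l = 240 - 80 = 160)
o = 0 (o = ((2 + 2)*(-7 + 7))*((½)/(-4)) = (4*0)*((½)*(-¼)) = 0*(-⅛) = 0)
o - l = 0 - 1*160 = 0 - 160 = -160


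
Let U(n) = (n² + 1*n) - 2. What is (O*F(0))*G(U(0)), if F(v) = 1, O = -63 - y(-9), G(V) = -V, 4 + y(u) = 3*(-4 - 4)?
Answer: -70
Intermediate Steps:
U(n) = -2 + n + n² (U(n) = (n² + n) - 2 = (n + n²) - 2 = -2 + n + n²)
y(u) = -28 (y(u) = -4 + 3*(-4 - 4) = -4 + 3*(-8) = -4 - 24 = -28)
O = -35 (O = -63 - 1*(-28) = -63 + 28 = -35)
(O*F(0))*G(U(0)) = (-35*1)*(-(-2 + 0 + 0²)) = -(-35)*(-2 + 0 + 0) = -(-35)*(-2) = -35*2 = -70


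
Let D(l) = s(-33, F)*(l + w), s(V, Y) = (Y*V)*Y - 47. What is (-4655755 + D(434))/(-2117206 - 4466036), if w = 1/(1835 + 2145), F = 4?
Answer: 1301540965/1746753544 ≈ 0.74512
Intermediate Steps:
s(V, Y) = -47 + V*Y² (s(V, Y) = (V*Y)*Y - 47 = V*Y² - 47 = -47 + V*Y²)
w = 1/3980 ≈ 0.00025126
D(l) = -115/796 - 575*l (D(l) = (-47 - 33*4²)*(l + 1/3980) = (-47 - 33*16)*(1/3980 + l) = (-47 - 528)*(1/3980 + l) = -575*(1/3980 + l) = -115/796 - 575*l)
(-4655755 + D(434))/(-2117206 - 4466036) = (-4655755 + (-115/796 - 575*434))/(-2117206 - 4466036) = (-4655755 + (-115/796 - 249550))/(-6583242) = (-4655755 - 198641915/796)*(-1/6583242) = -3904622895/796*(-1/6583242) = 1301540965/1746753544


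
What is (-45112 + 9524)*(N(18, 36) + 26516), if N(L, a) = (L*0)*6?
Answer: -943651408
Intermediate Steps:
N(L, a) = 0 (N(L, a) = 0*6 = 0)
(-45112 + 9524)*(N(18, 36) + 26516) = (-45112 + 9524)*(0 + 26516) = -35588*26516 = -943651408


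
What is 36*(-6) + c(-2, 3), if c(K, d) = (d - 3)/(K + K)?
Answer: -216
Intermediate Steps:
c(K, d) = (-3 + d)/(2*K) (c(K, d) = (-3 + d)/((2*K)) = (-3 + d)*(1/(2*K)) = (-3 + d)/(2*K))
36*(-6) + c(-2, 3) = 36*(-6) + (½)*(-3 + 3)/(-2) = -216 + (½)*(-½)*0 = -216 + 0 = -216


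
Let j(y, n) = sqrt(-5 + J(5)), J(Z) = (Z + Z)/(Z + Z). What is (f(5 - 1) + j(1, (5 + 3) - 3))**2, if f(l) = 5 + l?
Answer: 77 + 36*I ≈ 77.0 + 36.0*I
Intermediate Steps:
J(Z) = 1 (J(Z) = (2*Z)/((2*Z)) = (2*Z)*(1/(2*Z)) = 1)
j(y, n) = 2*I (j(y, n) = sqrt(-5 + 1) = sqrt(-4) = 2*I)
(f(5 - 1) + j(1, (5 + 3) - 3))**2 = ((5 + (5 - 1)) + 2*I)**2 = ((5 + 4) + 2*I)**2 = (9 + 2*I)**2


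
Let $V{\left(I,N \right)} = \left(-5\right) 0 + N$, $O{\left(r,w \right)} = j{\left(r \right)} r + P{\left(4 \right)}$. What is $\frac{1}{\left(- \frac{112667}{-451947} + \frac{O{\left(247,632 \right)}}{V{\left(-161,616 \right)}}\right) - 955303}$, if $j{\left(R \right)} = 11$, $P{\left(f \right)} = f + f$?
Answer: $- \frac{278399352}{265954435205209} \approx -1.0468 \cdot 10^{-6}$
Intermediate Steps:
$P{\left(f \right)} = 2 f$
$O{\left(r,w \right)} = 8 + 11 r$ ($O{\left(r,w \right)} = 11 r + 2 \cdot 4 = 11 r + 8 = 8 + 11 r$)
$V{\left(I,N \right)} = N$ ($V{\left(I,N \right)} = 0 + N = N$)
$\frac{1}{\left(- \frac{112667}{-451947} + \frac{O{\left(247,632 \right)}}{V{\left(-161,616 \right)}}\right) - 955303} = \frac{1}{\left(- \frac{112667}{-451947} + \frac{8 + 11 \cdot 247}{616}\right) - 955303} = \frac{1}{\left(\left(-112667\right) \left(- \frac{1}{451947}\right) + \left(8 + 2717\right) \frac{1}{616}\right) - 955303} = \frac{1}{\left(\frac{112667}{451947} + 2725 \cdot \frac{1}{616}\right) - 955303} = \frac{1}{\left(\frac{112667}{451947} + \frac{2725}{616}\right) - 955303} = \frac{1}{\frac{1300958447}{278399352} - 955303} = \frac{1}{- \frac{265954435205209}{278399352}} = - \frac{278399352}{265954435205209}$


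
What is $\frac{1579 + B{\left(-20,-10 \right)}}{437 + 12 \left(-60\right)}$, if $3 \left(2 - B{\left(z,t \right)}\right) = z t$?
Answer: $- \frac{4543}{849} \approx -5.351$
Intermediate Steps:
$B{\left(z,t \right)} = 2 - \frac{t z}{3}$ ($B{\left(z,t \right)} = 2 - \frac{z t}{3} = 2 - \frac{t z}{3}$)
$\frac{1579 + B{\left(-20,-10 \right)}}{437 + 12 \left(-60\right)} = \frac{1579 + \left(2 - \left(- \frac{10}{3}\right) \left(-20\right)\right)}{437 + 12 \left(-60\right)} = \frac{1579 + \left(2 - \frac{200}{3}\right)}{437 - 720} = \frac{1579 - \frac{194}{3}}{-283} = \frac{4543}{3} \left(- \frac{1}{283}\right) = - \frac{4543}{849}$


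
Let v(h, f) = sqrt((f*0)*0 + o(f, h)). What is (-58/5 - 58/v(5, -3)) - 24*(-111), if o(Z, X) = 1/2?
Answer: 13262/5 - 58*sqrt(2) ≈ 2570.4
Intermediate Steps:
o(Z, X) = 1/2
v(h, f) = sqrt(2)/2 (v(h, f) = sqrt((f*0)*0 + 1/2) = sqrt(0*0 + 1/2) = sqrt(0 + 1/2) = sqrt(1/2) = sqrt(2)/2)
(-58/5 - 58/v(5, -3)) - 24*(-111) = (-58/5 - 58*sqrt(2)) - 24*(-111) = (-58*1/5 - 58*sqrt(2)) + 2664 = (-58/5 - 58*sqrt(2)) + 2664 = 13262/5 - 58*sqrt(2)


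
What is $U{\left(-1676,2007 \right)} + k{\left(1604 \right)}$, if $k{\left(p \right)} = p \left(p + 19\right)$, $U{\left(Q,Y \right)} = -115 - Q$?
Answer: $2604853$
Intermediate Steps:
$k{\left(p \right)} = p \left(19 + p\right)$
$U{\left(-1676,2007 \right)} + k{\left(1604 \right)} = \left(-115 - -1676\right) + 1604 \left(19 + 1604\right) = \left(-115 + 1676\right) + 1604 \cdot 1623 = 1561 + 2603292 = 2604853$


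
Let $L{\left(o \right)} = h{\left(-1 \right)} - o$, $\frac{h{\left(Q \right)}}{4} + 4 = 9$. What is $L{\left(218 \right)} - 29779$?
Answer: $-29977$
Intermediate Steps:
$h{\left(Q \right)} = 20$ ($h{\left(Q \right)} = -16 + 4 \cdot 9 = -16 + 36 = 20$)
$L{\left(o \right)} = 20 - o$
$L{\left(218 \right)} - 29779 = \left(20 - 218\right) - 29779 = -198 - 29779 = -29977$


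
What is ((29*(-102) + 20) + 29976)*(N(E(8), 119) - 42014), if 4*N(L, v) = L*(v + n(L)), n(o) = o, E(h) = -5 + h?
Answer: -1133500555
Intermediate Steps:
N(L, v) = L*(L + v)/4 (N(L, v) = (L*(v + L))/4 = (L*(L + v))/4 = L*(L + v)/4)
((29*(-102) + 20) + 29976)*(N(E(8), 119) - 42014) = ((29*(-102) + 20) + 29976)*((-5 + 8)*((-5 + 8) + 119)/4 - 42014) = ((-2958 + 20) + 29976)*((¼)*3*(3 + 119) - 42014) = (-2938 + 29976)*((¼)*3*122 - 42014) = 27038*(183/2 - 42014) = 27038*(-83845/2) = -1133500555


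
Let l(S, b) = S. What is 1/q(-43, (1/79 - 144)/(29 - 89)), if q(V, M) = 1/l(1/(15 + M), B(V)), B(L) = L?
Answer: 948/16495 ≈ 0.057472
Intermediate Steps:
q(V, M) = 15 + M (q(V, M) = 1/(1/(15 + M)) = 15 + M)
1/q(-43, (1/79 - 144)/(29 - 89)) = 1/(15 + (1/79 - 144)/(29 - 89)) = 1/(15 + (1/79 - 144)/(-60)) = 1/(15 - 11375/79*(-1/60)) = 1/(15 + 2275/948) = 1/(16495/948) = 948/16495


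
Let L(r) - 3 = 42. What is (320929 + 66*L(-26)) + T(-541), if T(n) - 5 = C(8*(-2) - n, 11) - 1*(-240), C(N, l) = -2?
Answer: 324142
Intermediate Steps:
T(n) = 243 (T(n) = 5 + (-2 - 1*(-240)) = 5 + (-2 + 240) = 5 + 238 = 243)
L(r) = 45 (L(r) = 3 + 42 = 45)
(320929 + 66*L(-26)) + T(-541) = (320929 + 66*45) + 243 = (320929 + 2970) + 243 = 323899 + 243 = 324142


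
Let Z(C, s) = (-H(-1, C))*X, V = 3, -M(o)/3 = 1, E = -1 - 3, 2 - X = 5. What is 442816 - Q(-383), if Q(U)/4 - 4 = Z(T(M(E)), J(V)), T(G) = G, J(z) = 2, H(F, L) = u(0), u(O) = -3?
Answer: 442836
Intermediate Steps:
X = -3 (X = 2 - 1*5 = 2 - 5 = -3)
H(F, L) = -3
E = -4
M(o) = -3 (M(o) = -3*1 = -3)
Z(C, s) = -9 (Z(C, s) = -1*(-3)*(-3) = 3*(-3) = -9)
Q(U) = -20 (Q(U) = 16 + 4*(-9) = 16 - 36 = -20)
442816 - Q(-383) = 442816 - 1*(-20) = 442816 + 20 = 442836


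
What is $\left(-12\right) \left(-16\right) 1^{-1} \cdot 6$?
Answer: $1152$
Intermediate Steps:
$\left(-12\right) \left(-16\right) 1^{-1} \cdot 6 = 192 \cdot 1 \cdot 6 = 192 \cdot 6 = 1152$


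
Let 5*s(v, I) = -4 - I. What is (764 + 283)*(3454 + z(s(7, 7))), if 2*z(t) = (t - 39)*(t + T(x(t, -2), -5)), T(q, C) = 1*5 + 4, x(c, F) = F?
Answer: 86741856/25 ≈ 3.4697e+6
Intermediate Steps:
T(q, C) = 9 (T(q, C) = 5 + 4 = 9)
s(v, I) = -4/5 - I/5 (s(v, I) = (-4 - I)/5 = -4/5 - I/5)
z(t) = (-39 + t)*(9 + t)/2 (z(t) = ((t - 39)*(t + 9))/2 = ((-39 + t)*(9 + t))/2 = (-39 + t)*(9 + t)/2)
(764 + 283)*(3454 + z(s(7, 7))) = (764 + 283)*(3454 + (-351/2 + (-4/5 - 1/5*7)**2/2 - 15*(-4/5 - 1/5*7))) = 1047*(3454 + (-351/2 + (-4/5 - 7/5)**2/2 - 15*(-4/5 - 7/5))) = 1047*(3454 + (-351/2 + (-11/5)**2/2 - 15*(-11/5))) = 1047*(3454 + (-351/2 + (1/2)*(121/25) + 33)) = 1047*(3454 + (-351/2 + 121/50 + 33)) = 1047*(3454 - 3502/25) = 1047*(82848/25) = 86741856/25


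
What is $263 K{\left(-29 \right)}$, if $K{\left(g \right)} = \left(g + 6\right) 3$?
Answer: $-18147$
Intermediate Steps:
$K{\left(g \right)} = 18 + 3 g$ ($K{\left(g \right)} = \left(6 + g\right) 3 = 18 + 3 g$)
$263 K{\left(-29 \right)} = 263 \left(18 + 3 \left(-29\right)\right) = 263 \left(18 - 87\right) = 263 \left(-69\right) = -18147$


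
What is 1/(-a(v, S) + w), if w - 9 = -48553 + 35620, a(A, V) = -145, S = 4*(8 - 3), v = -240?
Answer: -1/12779 ≈ -7.8253e-5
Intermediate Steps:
S = 20 (S = 4*5 = 20)
w = -12924 (w = 9 + (-48553 + 35620) = 9 - 12933 = -12924)
1/(-a(v, S) + w) = 1/(-1*(-145) - 12924) = 1/(145 - 12924) = 1/(-12779) = -1/12779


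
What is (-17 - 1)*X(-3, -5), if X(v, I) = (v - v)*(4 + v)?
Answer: 0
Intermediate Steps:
X(v, I) = 0 (X(v, I) = 0*(4 + v) = 0)
(-17 - 1)*X(-3, -5) = (-17 - 1)*0 = -18*0 = 0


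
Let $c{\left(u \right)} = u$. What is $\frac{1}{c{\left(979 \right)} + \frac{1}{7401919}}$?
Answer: $\frac{7401919}{7246478702} \approx 0.0010215$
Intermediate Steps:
$\frac{1}{c{\left(979 \right)} + \frac{1}{7401919}} = \frac{1}{979 + \frac{1}{7401919}} = \frac{1}{\frac{7246478702}{7401919}} = \frac{7401919}{7246478702}$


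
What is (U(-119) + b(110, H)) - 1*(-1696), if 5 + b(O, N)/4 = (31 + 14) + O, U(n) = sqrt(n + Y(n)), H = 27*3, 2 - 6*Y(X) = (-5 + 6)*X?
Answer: 2296 + I*sqrt(3558)/6 ≈ 2296.0 + 9.9415*I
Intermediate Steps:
Y(X) = 1/3 - X/6 (Y(X) = 1/3 - (-5 + 6)*X/6 = 1/3 - X/6)
H = 81
U(n) = sqrt(1/3 + 5*n/6) (U(n) = sqrt(n + (1/3 - n/6)) = sqrt(1/3 + 5*n/6))
b(O, N) = 160 + 4*O (b(O, N) = -20 + 4*((31 + 14) + O) = -20 + 4*(45 + O) = -20 + (180 + 4*O) = 160 + 4*O)
(U(-119) + b(110, H)) - 1*(-1696) = (sqrt(12 + 30*(-119))/6 + (160 + 4*110)) - 1*(-1696) = (sqrt(12 - 3570)/6 + (160 + 440)) + 1696 = (sqrt(-3558)/6 + 600) + 1696 = ((I*sqrt(3558))/6 + 600) + 1696 = (I*sqrt(3558)/6 + 600) + 1696 = (600 + I*sqrt(3558)/6) + 1696 = 2296 + I*sqrt(3558)/6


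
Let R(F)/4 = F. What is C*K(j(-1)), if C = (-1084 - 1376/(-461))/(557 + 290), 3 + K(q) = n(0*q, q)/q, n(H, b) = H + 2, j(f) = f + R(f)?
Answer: 8471916/1952335 ≈ 4.3394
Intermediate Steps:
R(F) = 4*F
j(f) = 5*f (j(f) = f + 4*f = 5*f)
n(H, b) = 2 + H
K(q) = -3 + 2/q (K(q) = -3 + (2 + 0*q)/q = -3 + (2 + 0)/q = -3 + 2/q)
C = -498348/390467 (C = (-1084 - 1376*(-1/461))/847 = (-1084 + 1376/461)*(1/847) = -498348/461*1/847 = -498348/390467 ≈ -1.2763)
C*K(j(-1)) = -498348*(-3 + 2/((5*(-1))))/390467 = -498348*(-3 + 2/(-5))/390467 = -498348*(-3 + 2*(-⅕))/390467 = -498348*(-3 - ⅖)/390467 = -498348/390467*(-17/5) = 8471916/1952335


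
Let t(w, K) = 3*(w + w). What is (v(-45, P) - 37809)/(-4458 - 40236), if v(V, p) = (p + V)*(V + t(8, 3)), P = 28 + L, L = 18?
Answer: 6301/7449 ≈ 0.84589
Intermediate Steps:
t(w, K) = 6*w (t(w, K) = 3*(2*w) = 6*w)
P = 46 (P = 28 + 18 = 46)
v(V, p) = (48 + V)*(V + p) (v(V, p) = (p + V)*(V + 6*8) = (V + p)*(V + 48) = (V + p)*(48 + V) = (48 + V)*(V + p))
(v(-45, P) - 37809)/(-4458 - 40236) = (((-45)² + 48*(-45) + 48*46 - 45*46) - 37809)/(-4458 - 40236) = ((2025 - 2160 + 2208 - 2070) - 37809)/(-44694) = (3 - 37809)*(-1/44694) = -37806*(-1/44694) = 6301/7449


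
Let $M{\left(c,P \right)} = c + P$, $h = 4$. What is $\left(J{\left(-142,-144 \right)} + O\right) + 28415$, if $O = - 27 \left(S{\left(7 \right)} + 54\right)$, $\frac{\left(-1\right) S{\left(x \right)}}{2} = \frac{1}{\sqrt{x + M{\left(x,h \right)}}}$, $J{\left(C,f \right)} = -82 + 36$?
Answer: $26911 + 9 \sqrt{2} \approx 26924.0$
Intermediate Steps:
$J{\left(C,f \right)} = -46$
$M{\left(c,P \right)} = P + c$
$S{\left(x \right)} = - \frac{2}{\sqrt{4 + 2 x}}$ ($S{\left(x \right)} = - \frac{2}{\sqrt{x + \left(4 + x\right)}} = - \frac{2}{\sqrt{4 + 2 x}}$)
$O = -1458 + 9 \sqrt{2}$ ($O = - 27 \left(- \frac{\sqrt{2}}{\sqrt{2 + 7}} + 54\right) = - 27 \left(- \frac{\sqrt{2}}{3} + 54\right) = - 27 \left(54 - \frac{\sqrt{2}}{3}\right) = -1458 + 9 \sqrt{2} \approx -1445.3$)
$\left(J{\left(-142,-144 \right)} + O\right) + 28415 = \left(-46 - \left(1458 - 9 \sqrt{2}\right)\right) + 28415 = \left(-1504 + 9 \sqrt{2}\right) + 28415 = 26911 + 9 \sqrt{2}$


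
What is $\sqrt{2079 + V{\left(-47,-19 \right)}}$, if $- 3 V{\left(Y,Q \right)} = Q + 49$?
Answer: $\sqrt{2069} \approx 45.486$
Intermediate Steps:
$V{\left(Y,Q \right)} = - \frac{49}{3} - \frac{Q}{3}$ ($V{\left(Y,Q \right)} = - \frac{Q + 49}{3} = - \frac{49 + Q}{3} = - \frac{49}{3} - \frac{Q}{3}$)
$\sqrt{2079 + V{\left(-47,-19 \right)}} = \sqrt{2079 - 10} = \sqrt{2069}$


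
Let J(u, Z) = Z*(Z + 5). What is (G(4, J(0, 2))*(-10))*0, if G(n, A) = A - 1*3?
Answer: 0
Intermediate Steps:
J(u, Z) = Z*(5 + Z)
G(n, A) = -3 + A (G(n, A) = A - 3 = -3 + A)
(G(4, J(0, 2))*(-10))*0 = ((-3 + 2*(5 + 2))*(-10))*0 = ((-3 + 2*7)*(-10))*0 = ((-3 + 14)*(-10))*0 = (11*(-10))*0 = -110*0 = 0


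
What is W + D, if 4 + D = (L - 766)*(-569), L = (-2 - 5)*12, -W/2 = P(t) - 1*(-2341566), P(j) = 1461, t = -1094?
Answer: -4202408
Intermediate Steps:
W = -4686054 (W = -2*(1461 - 1*(-2341566)) = -2*(1461 + 2341566) = -2*2343027 = -4686054)
L = -84 (L = -7*12 = -84)
D = 483646 (D = -4 + (-84 - 766)*(-569) = -4 - 850*(-569) = -4 + 483650 = 483646)
W + D = -4686054 + 483646 = -4202408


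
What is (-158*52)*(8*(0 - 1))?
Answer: 65728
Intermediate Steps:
(-158*52)*(8*(0 - 1)) = -65728*(-1) = -8216*(-8) = 65728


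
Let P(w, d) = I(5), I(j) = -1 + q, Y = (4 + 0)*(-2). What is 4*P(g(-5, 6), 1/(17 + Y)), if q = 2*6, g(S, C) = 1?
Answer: 44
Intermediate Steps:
q = 12
Y = -8 (Y = 4*(-2) = -8)
I(j) = 11 (I(j) = -1 + 12 = 11)
P(w, d) = 11
4*P(g(-5, 6), 1/(17 + Y)) = 4*11 = 44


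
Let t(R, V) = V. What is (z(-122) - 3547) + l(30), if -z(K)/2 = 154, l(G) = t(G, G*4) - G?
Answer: -3765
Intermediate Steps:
l(G) = 3*G (l(G) = G*4 - G = 4*G - G = 3*G)
z(K) = -308 (z(K) = -2*154 = -308)
(z(-122) - 3547) + l(30) = (-308 - 3547) + 3*30 = -3855 + 90 = -3765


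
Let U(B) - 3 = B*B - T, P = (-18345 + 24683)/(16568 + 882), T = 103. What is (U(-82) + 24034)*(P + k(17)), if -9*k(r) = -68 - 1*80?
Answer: 40463072218/78525 ≈ 5.1529e+5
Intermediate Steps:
P = 3169/8725 (P = 6338/17450 = 6338*(1/17450) = 3169/8725 ≈ 0.36321)
k(r) = 148/9 (k(r) = -(-68 - 1*80)/9 = -(-68 - 80)/9 = -⅑*(-148) = 148/9)
U(B) = -100 + B² (U(B) = 3 + (B*B - 1*103) = 3 + (B² - 103) = 3 + (-103 + B²) = -100 + B²)
(U(-82) + 24034)*(P + k(17)) = ((-100 + (-82)²) + 24034)*(3169/8725 + 148/9) = ((-100 + 6724) + 24034)*(1319821/78525) = (6624 + 24034)*(1319821/78525) = 30658*(1319821/78525) = 40463072218/78525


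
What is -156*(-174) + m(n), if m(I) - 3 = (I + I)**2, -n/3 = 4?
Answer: 27723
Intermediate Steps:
n = -12 (n = -3*4 = -12)
m(I) = 3 + 4*I**2 (m(I) = 3 + (I + I)**2 = 3 + (2*I)**2 = 3 + 4*I**2)
-156*(-174) + m(n) = -156*(-174) + (3 + 4*(-12)**2) = 27144 + (3 + 4*144) = 27144 + (3 + 576) = 27144 + 579 = 27723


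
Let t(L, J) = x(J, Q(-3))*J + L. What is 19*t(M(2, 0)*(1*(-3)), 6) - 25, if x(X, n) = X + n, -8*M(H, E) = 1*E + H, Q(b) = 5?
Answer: 4973/4 ≈ 1243.3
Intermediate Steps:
M(H, E) = -E/8 - H/8 (M(H, E) = -(1*E + H)/8 = -(E + H)/8 = -E/8 - H/8)
t(L, J) = L + J*(5 + J) (t(L, J) = (J + 5)*J + L = (5 + J)*J + L = J*(5 + J) + L = L + J*(5 + J))
19*t(M(2, 0)*(1*(-3)), 6) - 25 = 19*((-⅛*0 - ⅛*2)*(1*(-3)) + 6*(5 + 6)) - 25 = 19*((0 - ¼)*(-3) + 6*11) - 25 = 19*(-¼*(-3) + 66) - 25 = 19*(¾ + 66) - 25 = 19*(267/4) - 25 = 5073/4 - 25 = 4973/4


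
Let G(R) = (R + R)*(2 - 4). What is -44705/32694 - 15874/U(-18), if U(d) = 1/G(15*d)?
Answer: -560503365185/32694 ≈ -1.7144e+7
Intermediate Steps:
G(R) = -4*R (G(R) = (2*R)*(-2) = -4*R)
U(d) = -1/(60*d) (U(d) = 1/(-60*d) = -1/(60*d))
-44705/32694 - 15874/U(-18) = -44705/32694 - 15874/((-1/60/(-18))) = -44705*1/32694 - 15874/((-1/60*(-1/18))) = -44705/32694 - 15874/1/1080 = -44705/32694 - 15874*1080 = -44705/32694 - 17143920 = -560503365185/32694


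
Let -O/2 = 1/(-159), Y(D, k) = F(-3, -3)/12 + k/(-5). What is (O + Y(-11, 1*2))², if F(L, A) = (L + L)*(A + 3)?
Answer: 94864/632025 ≈ 0.15010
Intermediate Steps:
F(L, A) = 2*L*(3 + A) (F(L, A) = (2*L)*(3 + A) = 2*L*(3 + A))
Y(D, k) = -k/5 (Y(D, k) = (2*(-3)*(3 - 3))/12 + k/(-5) = (2*(-3)*0)*(1/12) + k*(-⅕) = 0*(1/12) - k/5 = 0 - k/5 = -k/5)
O = 2/159 (O = -2/(-159) = -2*(-1/159) = 2/159 ≈ 0.012579)
(O + Y(-11, 1*2))² = (2/159 - 2/5)² = (2/159 - ⅕*2)² = (2/159 - ⅖)² = (-308/795)² = 94864/632025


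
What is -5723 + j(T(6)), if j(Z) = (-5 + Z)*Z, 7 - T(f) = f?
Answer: -5727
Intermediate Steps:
T(f) = 7 - f
j(Z) = Z*(-5 + Z)
-5723 + j(T(6)) = -5723 + (7 - 1*6)*(-5 + (7 - 1*6)) = -5723 + (7 - 6)*(-5 + (7 - 6)) = -5723 + 1*(-5 + 1) = -5723 + 1*(-4) = -5723 - 4 = -5727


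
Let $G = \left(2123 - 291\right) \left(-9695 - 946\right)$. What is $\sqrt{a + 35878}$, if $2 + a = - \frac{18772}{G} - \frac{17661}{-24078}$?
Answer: $\frac{\sqrt{3430734237616441734999906}}{9778834257} \approx 189.41$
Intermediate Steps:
$G = -19494312$ ($G = 1832 \left(-10641\right) = -19494312$)
$a = - \frac{12375563588}{9778834257}$ ($a = -2 - \left(- \frac{5887}{8026} - \frac{4693}{4873578}\right) = -2 - - \frac{7182104926}{9778834257} = -2 + \left(\frac{4693}{4873578} + \frac{5887}{8026}\right) = -2 + \frac{7182104926}{9778834257} = - \frac{12375563588}{9778834257} \approx -1.2655$)
$\sqrt{a + 35878} = \sqrt{- \frac{12375563588}{9778834257} + 35878} = \sqrt{\frac{350832639909058}{9778834257}} = \frac{\sqrt{3430734237616441734999906}}{9778834257}$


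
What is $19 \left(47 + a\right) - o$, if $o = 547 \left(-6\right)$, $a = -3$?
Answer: $4118$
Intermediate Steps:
$o = -3282$
$19 \left(47 + a\right) - o = 19 \left(47 - 3\right) - -3282 = 19 \cdot 44 + 3282 = 836 + 3282 = 4118$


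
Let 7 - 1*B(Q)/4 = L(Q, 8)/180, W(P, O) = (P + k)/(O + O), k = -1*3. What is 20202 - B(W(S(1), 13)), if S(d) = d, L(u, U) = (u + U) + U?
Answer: 1311333/65 ≈ 20174.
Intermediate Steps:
L(u, U) = u + 2*U (L(u, U) = (U + u) + U = u + 2*U)
k = -3
W(P, O) = (-3 + P)/(2*O) (W(P, O) = (P - 3)/(O + O) = (-3 + P)/((2*O)) = (-3 + P)*(1/(2*O)) = (-3 + P)/(2*O))
B(Q) = 1244/45 - Q/45 (B(Q) = 28 - 4*(Q + 2*8)/180 = 28 - 4*(Q + 16)/180 = 28 - 4*(16 + Q)/180 = 28 - 4*(4/45 + Q/180) = 28 + (-16/45 - Q/45) = 1244/45 - Q/45)
20202 - B(W(S(1), 13)) = 20202 - (1244/45 - (-3 + 1)/(90*13)) = 20202 - (1244/45 - (-2)/(90*13)) = 20202 - (1244/45 - 1/45*(-1/13)) = 20202 - (1244/45 + 1/585) = 20202 - 1*1797/65 = 20202 - 1797/65 = 1311333/65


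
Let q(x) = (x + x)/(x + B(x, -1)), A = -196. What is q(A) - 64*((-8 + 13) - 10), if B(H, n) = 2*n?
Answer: 31876/99 ≈ 321.98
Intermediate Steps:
q(x) = 2*x/(-2 + x) (q(x) = (x + x)/(x + 2*(-1)) = (2*x)/(x - 2) = (2*x)/(-2 + x) = 2*x/(-2 + x))
q(A) - 64*((-8 + 13) - 10) = 2*(-196)/(-2 - 196) - 64*((-8 + 13) - 10) = 2*(-196)/(-198) - 64*(5 - 10) = 2*(-196)*(-1/198) - 64*(-5) = 196/99 + 320 = 31876/99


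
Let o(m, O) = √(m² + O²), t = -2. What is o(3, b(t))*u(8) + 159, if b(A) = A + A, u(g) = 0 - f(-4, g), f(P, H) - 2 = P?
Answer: 169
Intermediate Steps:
f(P, H) = 2 + P
u(g) = 2 (u(g) = 0 - (2 - 4) = 0 - 1*(-2) = 0 + 2 = 2)
b(A) = 2*A
o(m, O) = √(O² + m²)
o(3, b(t))*u(8) + 159 = √((2*(-2))² + 3²)*2 + 159 = √((-4)² + 9)*2 + 159 = √(16 + 9)*2 + 159 = √25*2 + 159 = 5*2 + 159 = 10 + 159 = 169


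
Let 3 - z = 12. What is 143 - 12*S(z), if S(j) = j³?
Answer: 8891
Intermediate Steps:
z = -9 (z = 3 - 1*12 = 3 - 12 = -9)
143 - 12*S(z) = 143 - 12*(-9)³ = 143 - 12*(-729) = 143 + 8748 = 8891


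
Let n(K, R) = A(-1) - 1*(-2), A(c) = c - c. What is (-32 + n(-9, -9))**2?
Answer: 900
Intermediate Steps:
A(c) = 0
n(K, R) = 2 (n(K, R) = 0 - 1*(-2) = 0 + 2 = 2)
(-32 + n(-9, -9))**2 = (-32 + 2)**2 = (-30)**2 = 900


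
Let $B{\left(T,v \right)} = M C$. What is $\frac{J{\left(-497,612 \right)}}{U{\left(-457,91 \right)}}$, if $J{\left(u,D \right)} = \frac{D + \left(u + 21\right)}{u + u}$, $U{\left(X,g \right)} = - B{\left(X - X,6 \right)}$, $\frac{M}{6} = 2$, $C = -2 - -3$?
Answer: $\frac{17}{1491} \approx 0.011402$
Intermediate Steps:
$C = 1$ ($C = -2 + 3 = 1$)
$M = 12$ ($M = 6 \cdot 2 = 12$)
$B{\left(T,v \right)} = 12$ ($B{\left(T,v \right)} = 12 \cdot 1 = 12$)
$U{\left(X,g \right)} = -12$ ($U{\left(X,g \right)} = \left(-1\right) 12 = -12$)
$J{\left(u,D \right)} = \frac{21 + D + u}{2 u}$ ($J{\left(u,D \right)} = \frac{D + \left(21 + u\right)}{2 u} = \left(21 + D + u\right) \frac{1}{2 u} = \frac{21 + D + u}{2 u}$)
$\frac{J{\left(-497,612 \right)}}{U{\left(-457,91 \right)}} = \frac{\frac{1}{2} \frac{1}{-497} \left(21 + 612 - 497\right)}{-12} = \frac{1}{2} \left(- \frac{1}{497}\right) 136 \left(- \frac{1}{12}\right) = \left(- \frac{68}{497}\right) \left(- \frac{1}{12}\right) = \frac{17}{1491}$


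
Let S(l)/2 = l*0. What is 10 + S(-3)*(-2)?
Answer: 10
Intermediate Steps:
S(l) = 0 (S(l) = 2*(l*0) = 2*0 = 0)
10 + S(-3)*(-2) = 10 + 0*(-2) = 10 + 0 = 10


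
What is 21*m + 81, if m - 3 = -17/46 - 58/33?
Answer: 50261/506 ≈ 99.330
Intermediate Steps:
m = 1325/1518 (m = 3 + (-17/46 - 58/33) = 3 - 3229/1518 = 1325/1518 ≈ 0.87286)
21*m + 81 = 21*(1325/1518) + 81 = 9275/506 + 81 = 50261/506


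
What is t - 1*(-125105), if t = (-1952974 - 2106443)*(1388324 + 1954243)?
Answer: -13568873178334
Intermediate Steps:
t = -13568873303439 (t = -4059417*3342567 = -13568873303439)
t - 1*(-125105) = -13568873303439 - 1*(-125105) = -13568873303439 + 125105 = -13568873178334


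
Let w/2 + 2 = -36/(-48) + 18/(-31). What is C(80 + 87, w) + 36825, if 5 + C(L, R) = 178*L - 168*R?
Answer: 2081994/31 ≈ 67161.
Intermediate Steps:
w = -227/62 (w = -4 + 2*(-36/(-48) + 18/(-31)) = -4 + 2*(-36*(-1/48) + 18*(-1/31)) = -4 + 2*(3/4 - 18/31) = -4 + 2*(21/124) = -4 + 21/62 = -227/62 ≈ -3.6613)
C(L, R) = -5 - 168*R + 178*L (C(L, R) = -5 + (178*L - 168*R) = -5 + (-168*R + 178*L) = -5 - 168*R + 178*L)
C(80 + 87, w) + 36825 = (-5 - 168*(-227/62) + 178*(80 + 87)) + 36825 = (-5 + 19068/31 + 178*167) + 36825 = (-5 + 19068/31 + 29726) + 36825 = 940419/31 + 36825 = 2081994/31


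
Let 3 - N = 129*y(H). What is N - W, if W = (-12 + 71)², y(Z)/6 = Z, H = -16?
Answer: 8906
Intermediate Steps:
y(Z) = 6*Z
N = 12387 (N = 3 - 129*6*(-16) = 3 - 129*(-96) = 3 - 1*(-12384) = 3 + 12384 = 12387)
W = 3481 (W = 59² = 3481)
N - W = 12387 - 1*3481 = 12387 - 3481 = 8906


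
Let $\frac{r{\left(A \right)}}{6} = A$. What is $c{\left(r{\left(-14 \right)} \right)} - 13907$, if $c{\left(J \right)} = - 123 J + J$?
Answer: $-3659$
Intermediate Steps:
$r{\left(A \right)} = 6 A$
$c{\left(J \right)} = - 122 J$
$c{\left(r{\left(-14 \right)} \right)} - 13907 = - 122 \cdot 6 \left(-14\right) - 13907 = \left(-122\right) \left(-84\right) - 13907 = 10248 - 13907 = -3659$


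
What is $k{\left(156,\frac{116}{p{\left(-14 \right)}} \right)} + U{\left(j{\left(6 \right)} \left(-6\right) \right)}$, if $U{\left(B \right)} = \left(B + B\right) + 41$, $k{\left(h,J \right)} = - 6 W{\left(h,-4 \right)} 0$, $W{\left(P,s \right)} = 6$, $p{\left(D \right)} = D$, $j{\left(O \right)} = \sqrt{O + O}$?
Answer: $41 - 24 \sqrt{3} \approx -0.56922$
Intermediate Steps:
$j{\left(O \right)} = \sqrt{2} \sqrt{O}$ ($j{\left(O \right)} = \sqrt{2 O} = \sqrt{2} \sqrt{O}$)
$k{\left(h,J \right)} = 0$ ($k{\left(h,J \right)} = \left(-6\right) 6 \cdot 0 = \left(-36\right) 0 = 0$)
$U{\left(B \right)} = 41 + 2 B$ ($U{\left(B \right)} = 2 B + 41 = 41 + 2 B$)
$k{\left(156,\frac{116}{p{\left(-14 \right)}} \right)} + U{\left(j{\left(6 \right)} \left(-6\right) \right)} = 0 + \left(41 + 2 \sqrt{2} \sqrt{6} \left(-6\right)\right) = 0 + \left(41 + 2 \cdot 2 \sqrt{3} \left(-6\right)\right) = 0 + \left(41 + 2 \left(- 12 \sqrt{3}\right)\right) = 0 + \left(41 - 24 \sqrt{3}\right) = 41 - 24 \sqrt{3}$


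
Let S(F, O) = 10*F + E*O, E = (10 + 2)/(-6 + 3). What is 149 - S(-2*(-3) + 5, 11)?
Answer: 83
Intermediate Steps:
E = -4 (E = 12/(-3) = 12*(-⅓) = -4)
S(F, O) = -4*O + 10*F (S(F, O) = 10*F - 4*O = -4*O + 10*F)
149 - S(-2*(-3) + 5, 11) = 149 - (-4*11 + 10*(-2*(-3) + 5)) = 149 - (-44 + 10*(6 + 5)) = 149 - (-44 + 10*11) = 149 - (-44 + 110) = 149 - 1*66 = 149 - 66 = 83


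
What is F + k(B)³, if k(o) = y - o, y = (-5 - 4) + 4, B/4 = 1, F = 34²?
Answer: 427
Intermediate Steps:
F = 1156
B = 4 (B = 4*1 = 4)
y = -5 (y = -9 + 4 = -5)
k(o) = -5 - o
F + k(B)³ = 1156 + (-5 - 1*4)³ = 1156 + (-5 - 4)³ = 1156 + (-9)³ = 1156 - 729 = 427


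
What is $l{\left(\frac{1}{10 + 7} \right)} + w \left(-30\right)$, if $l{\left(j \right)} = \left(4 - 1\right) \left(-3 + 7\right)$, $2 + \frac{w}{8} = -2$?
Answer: $972$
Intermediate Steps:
$w = -32$ ($w = -16 + 8 \left(-2\right) = -16 - 16 = -32$)
$l{\left(j \right)} = 12$ ($l{\left(j \right)} = 3 \cdot 4 = 12$)
$l{\left(\frac{1}{10 + 7} \right)} + w \left(-30\right) = 12 - -960 = 12 + 960 = 972$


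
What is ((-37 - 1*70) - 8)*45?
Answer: -5175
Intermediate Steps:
((-37 - 1*70) - 8)*45 = ((-37 - 70) - 8)*45 = (-107 - 8)*45 = -115*45 = -5175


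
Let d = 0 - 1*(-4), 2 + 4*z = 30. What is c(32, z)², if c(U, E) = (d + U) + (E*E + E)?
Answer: 8464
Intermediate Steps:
z = 7 (z = -½ + (¼)*30 = -½ + 15/2 = 7)
d = 4 (d = 0 + 4 = 4)
c(U, E) = 4 + E + U + E² (c(U, E) = (4 + U) + (E*E + E) = (4 + U) + (E² + E) = (4 + U) + (E + E²) = 4 + E + U + E²)
c(32, z)² = (4 + 7 + 32 + 7²)² = (4 + 7 + 32 + 49)² = 92² = 8464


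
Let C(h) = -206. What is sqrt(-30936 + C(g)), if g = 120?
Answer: I*sqrt(31142) ≈ 176.47*I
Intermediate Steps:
sqrt(-30936 + C(g)) = sqrt(-30936 - 206) = sqrt(-31142) = I*sqrt(31142)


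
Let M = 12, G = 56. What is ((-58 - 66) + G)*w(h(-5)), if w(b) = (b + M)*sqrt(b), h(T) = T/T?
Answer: -884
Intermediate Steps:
h(T) = 1
w(b) = sqrt(b)*(12 + b) (w(b) = (b + 12)*sqrt(b) = (12 + b)*sqrt(b) = sqrt(b)*(12 + b))
((-58 - 66) + G)*w(h(-5)) = ((-58 - 66) + 56)*(sqrt(1)*(12 + 1)) = (-124 + 56)*(1*13) = -68*13 = -884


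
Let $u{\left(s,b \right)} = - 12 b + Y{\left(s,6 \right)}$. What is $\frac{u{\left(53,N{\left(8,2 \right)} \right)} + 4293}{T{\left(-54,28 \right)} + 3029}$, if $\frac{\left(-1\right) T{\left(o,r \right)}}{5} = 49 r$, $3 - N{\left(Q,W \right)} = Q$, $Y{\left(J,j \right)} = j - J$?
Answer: $- \frac{4306}{3831} \approx -1.124$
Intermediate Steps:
$N{\left(Q,W \right)} = 3 - Q$
$T{\left(o,r \right)} = - 245 r$ ($T{\left(o,r \right)} = - 5 \cdot 49 r = - 245 r$)
$u{\left(s,b \right)} = 6 - s - 12 b$ ($u{\left(s,b \right)} = - 12 b - \left(-6 + s\right) = 6 - s - 12 b$)
$\frac{u{\left(53,N{\left(8,2 \right)} \right)} + 4293}{T{\left(-54,28 \right)} + 3029} = \frac{\left(6 - 53 - 12 \left(3 - 8\right)\right) + 4293}{\left(-245\right) 28 + 3029} = \frac{\left(6 - 53 - 12 \left(3 - 8\right)\right) + 4293}{-6860 + 3029} = \frac{\left(6 - 53 - -60\right) + 4293}{-3831} = \left(\left(6 - 53 + 60\right) + 4293\right) \left(- \frac{1}{3831}\right) = \left(13 + 4293\right) \left(- \frac{1}{3831}\right) = 4306 \left(- \frac{1}{3831}\right) = - \frac{4306}{3831}$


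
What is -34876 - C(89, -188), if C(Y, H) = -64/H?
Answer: -1639188/47 ≈ -34876.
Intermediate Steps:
-34876 - C(89, -188) = -34876 - (-64)/(-188) = -34876 - (-64)*(-1)/188 = -34876 - 1*16/47 = -34876 - 16/47 = -1639188/47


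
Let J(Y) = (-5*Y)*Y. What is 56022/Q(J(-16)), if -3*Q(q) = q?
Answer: 84033/640 ≈ 131.30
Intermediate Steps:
J(Y) = -5*Y²
Q(q) = -q/3
56022/Q(J(-16)) = 56022/((-(-5)*(-16)²/3)) = 56022/((-(-5)*256/3)) = 56022/((-⅓*(-1280))) = 56022/(1280/3) = 56022*(3/1280) = 84033/640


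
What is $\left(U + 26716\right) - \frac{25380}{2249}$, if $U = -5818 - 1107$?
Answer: $\frac{44484579}{2249} \approx 19780.0$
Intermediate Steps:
$U = -6925$ ($U = -5818 - 1107 = -6925$)
$\left(U + 26716\right) - \frac{25380}{2249} = \left(-6925 + 26716\right) - \frac{25380}{2249} = 19791 - \frac{25380}{2249} = \frac{44484579}{2249}$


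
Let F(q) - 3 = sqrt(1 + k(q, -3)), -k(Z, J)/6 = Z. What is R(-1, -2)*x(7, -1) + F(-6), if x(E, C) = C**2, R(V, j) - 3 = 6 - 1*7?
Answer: 5 + sqrt(37) ≈ 11.083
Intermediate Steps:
R(V, j) = 2 (R(V, j) = 3 + (6 - 1*7) = 3 + (6 - 7) = 3 - 1 = 2)
k(Z, J) = -6*Z
F(q) = 3 + sqrt(1 - 6*q)
R(-1, -2)*x(7, -1) + F(-6) = 2*(-1)**2 + (3 + sqrt(1 - 6*(-6))) = 2*1 + (3 + sqrt(1 + 36)) = 2 + (3 + sqrt(37)) = 5 + sqrt(37)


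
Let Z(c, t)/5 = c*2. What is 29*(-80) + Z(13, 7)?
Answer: -2190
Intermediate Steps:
Z(c, t) = 10*c (Z(c, t) = 5*(c*2) = 5*(2*c) = 10*c)
29*(-80) + Z(13, 7) = 29*(-80) + 10*13 = -2320 + 130 = -2190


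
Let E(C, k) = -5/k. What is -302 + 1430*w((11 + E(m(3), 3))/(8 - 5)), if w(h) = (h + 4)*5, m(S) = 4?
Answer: 454882/9 ≈ 50542.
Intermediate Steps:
w(h) = 20 + 5*h (w(h) = (4 + h)*5 = 20 + 5*h)
-302 + 1430*w((11 + E(m(3), 3))/(8 - 5)) = -302 + 1430*(20 + 5*((11 - 5/3)/(8 - 5))) = -302 + 1430*(20 + 5*((11 - 5*1/3)/3)) = -302 + 1430*(20 + 5*((11 - 5/3)*(1/3))) = -302 + 1430*(20 + 5*((28/3)*(1/3))) = -302 + 1430*(20 + 5*(28/9)) = -302 + 1430*(20 + 140/9) = -302 + 1430*(320/9) = -302 + 457600/9 = 454882/9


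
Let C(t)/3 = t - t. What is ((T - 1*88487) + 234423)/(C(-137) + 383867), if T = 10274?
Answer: 156210/383867 ≈ 0.40694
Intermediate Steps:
C(t) = 0 (C(t) = 3*(t - t) = 3*0 = 0)
((T - 1*88487) + 234423)/(C(-137) + 383867) = ((10274 - 1*88487) + 234423)/(0 + 383867) = ((10274 - 88487) + 234423)/383867 = (-78213 + 234423)*(1/383867) = 156210*(1/383867) = 156210/383867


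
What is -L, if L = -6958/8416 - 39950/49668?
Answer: 85226143/52250736 ≈ 1.6311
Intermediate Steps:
L = -85226143/52250736 (L = -6958*1/8416 - 39950*1/49668 = -3479/4208 - 19975/24834 = -85226143/52250736 ≈ -1.6311)
-L = -1*(-85226143/52250736) = 85226143/52250736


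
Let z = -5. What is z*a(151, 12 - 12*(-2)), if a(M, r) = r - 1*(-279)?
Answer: -1575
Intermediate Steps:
a(M, r) = 279 + r (a(M, r) = r + 279 = 279 + r)
z*a(151, 12 - 12*(-2)) = -5*(279 + (12 - 12*(-2))) = -5*(279 + (12 + 24)) = -5*(279 + 36) = -5*315 = -1575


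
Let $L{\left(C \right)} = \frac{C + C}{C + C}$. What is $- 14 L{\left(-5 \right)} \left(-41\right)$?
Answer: $574$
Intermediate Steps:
$L{\left(C \right)} = 1$ ($L{\left(C \right)} = \frac{2 C}{2 C} = 2 C \frac{1}{2 C} = 1$)
$- 14 L{\left(-5 \right)} \left(-41\right) = \left(-14\right) 1 \left(-41\right) = \left(-14\right) \left(-41\right) = 574$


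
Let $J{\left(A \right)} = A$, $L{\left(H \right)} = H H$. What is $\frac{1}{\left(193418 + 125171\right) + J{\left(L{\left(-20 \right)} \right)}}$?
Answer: $\frac{1}{318989} \approx 3.1349 \cdot 10^{-6}$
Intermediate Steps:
$L{\left(H \right)} = H^{2}$
$\frac{1}{\left(193418 + 125171\right) + J{\left(L{\left(-20 \right)} \right)}} = \frac{1}{\left(193418 + 125171\right) + \left(-20\right)^{2}} = \frac{1}{318589 + 400} = \frac{1}{318989}$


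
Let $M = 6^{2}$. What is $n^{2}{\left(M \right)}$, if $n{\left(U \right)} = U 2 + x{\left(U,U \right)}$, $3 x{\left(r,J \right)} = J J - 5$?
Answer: $\frac{2271049}{9} \approx 2.5234 \cdot 10^{5}$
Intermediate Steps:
$x{\left(r,J \right)} = - \frac{5}{3} + \frac{J^{2}}{3}$ ($x{\left(r,J \right)} = \frac{J J - 5}{3} = \frac{J^{2} - 5}{3} = \frac{-5 + J^{2}}{3} = - \frac{5}{3} + \frac{J^{2}}{3}$)
$M = 36$
$n{\left(U \right)} = - \frac{5}{3} + 2 U + \frac{U^{2}}{3}$ ($n{\left(U \right)} = U 2 + \left(- \frac{5}{3} + \frac{U^{2}}{3}\right) = 2 U + \left(- \frac{5}{3} + \frac{U^{2}}{3}\right) = - \frac{5}{3} + 2 U + \frac{U^{2}}{3}$)
$n^{2}{\left(M \right)} = \left(- \frac{5}{3} + 2 \cdot 36 + \frac{36^{2}}{3}\right)^{2} = \left(- \frac{5}{3} + 72 + \frac{1}{3} \cdot 1296\right)^{2} = \left(- \frac{5}{3} + 72 + 432\right)^{2} = \left(\frac{1507}{3}\right)^{2} = \frac{2271049}{9}$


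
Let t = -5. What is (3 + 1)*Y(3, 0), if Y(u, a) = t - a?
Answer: -20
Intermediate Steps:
Y(u, a) = -5 - a
(3 + 1)*Y(3, 0) = (3 + 1)*(-5 - 1*0) = 4*(-5 + 0) = 4*(-5) = -20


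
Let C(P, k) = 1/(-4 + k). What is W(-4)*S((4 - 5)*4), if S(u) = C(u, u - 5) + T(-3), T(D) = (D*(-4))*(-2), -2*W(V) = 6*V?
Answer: -3756/13 ≈ -288.92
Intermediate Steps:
W(V) = -3*V
T(D) = 8*D (T(D) = -4*D*(-2) = 8*D)
S(u) = -24 + 1/(-9 + u) (S(u) = 1/(-4 + (u - 5)) + 8*(-3) = 1/(-4 + (-5 + u)) - 24 = 1/(-9 + u) - 24 = -24 + 1/(-9 + u))
W(-4)*S((4 - 5)*4) = (-3*(-4))*((217 - 24*(4 - 5)*4)/(-9 + (4 - 5)*4)) = 12*((217 - (-24)*4)/(-9 - 1*4)) = 12*((217 - 24*(-4))/(-9 - 4)) = 12*((217 + 96)/(-13)) = 12*(-1/13*313) = 12*(-313/13) = -3756/13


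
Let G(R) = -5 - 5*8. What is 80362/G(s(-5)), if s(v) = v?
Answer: -80362/45 ≈ -1785.8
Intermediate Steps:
G(R) = -45 (G(R) = -5 - 40 = -45)
80362/G(s(-5)) = 80362/(-45) = 80362*(-1/45) = -80362/45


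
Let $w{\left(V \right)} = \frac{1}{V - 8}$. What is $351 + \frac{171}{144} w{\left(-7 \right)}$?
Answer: $\frac{84221}{240} \approx 350.92$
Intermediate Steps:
$w{\left(V \right)} = \frac{1}{-8 + V}$
$351 + \frac{171}{144} w{\left(-7 \right)} = 351 + \frac{171 \cdot \frac{1}{144}}{-8 - 7} = 351 + \frac{171 \cdot \frac{1}{144}}{-15} = 351 + \frac{19}{16} \left(- \frac{1}{15}\right) = 351 - \frac{19}{240} = \frac{84221}{240}$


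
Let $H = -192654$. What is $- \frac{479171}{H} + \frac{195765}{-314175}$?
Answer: $\frac{97687133}{52404390} \approx 1.8641$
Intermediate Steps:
$- \frac{479171}{H} + \frac{195765}{-314175} = - \frac{479171}{-192654} + \frac{195765}{-314175} = \left(-479171\right) \left(- \frac{1}{192654}\right) + 195765 \left(- \frac{1}{314175}\right) = \frac{6223}{2502} - \frac{13051}{20945} = \frac{97687133}{52404390}$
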